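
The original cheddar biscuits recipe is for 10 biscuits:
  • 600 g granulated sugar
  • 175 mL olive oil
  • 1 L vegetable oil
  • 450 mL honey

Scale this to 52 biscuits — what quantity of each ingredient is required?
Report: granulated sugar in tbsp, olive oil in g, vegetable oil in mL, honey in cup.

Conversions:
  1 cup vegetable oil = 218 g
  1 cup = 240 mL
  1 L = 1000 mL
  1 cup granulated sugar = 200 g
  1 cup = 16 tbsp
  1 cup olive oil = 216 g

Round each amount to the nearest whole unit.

granulated sugar: 250 tbsp; olive oil: 819 g; vegetable oil: 5200 mL; honey: 10 cup

Scaling factor: 52/10 = 26/5 = 5.2.
granulated sugar: 600 g × 26/5 ÷ 200 g/cup × 16 tbsp/cup ≈ 250 tbsp
olive oil: 175 mL × 26/5 ÷ 240 mL/cup × 216 g/cup = 819 g
vegetable oil: 1 L × 26/5 × 1000 mL/L = 5200 mL
honey: 450 mL × 26/5 ÷ 240 mL/cup ≈ 10 cup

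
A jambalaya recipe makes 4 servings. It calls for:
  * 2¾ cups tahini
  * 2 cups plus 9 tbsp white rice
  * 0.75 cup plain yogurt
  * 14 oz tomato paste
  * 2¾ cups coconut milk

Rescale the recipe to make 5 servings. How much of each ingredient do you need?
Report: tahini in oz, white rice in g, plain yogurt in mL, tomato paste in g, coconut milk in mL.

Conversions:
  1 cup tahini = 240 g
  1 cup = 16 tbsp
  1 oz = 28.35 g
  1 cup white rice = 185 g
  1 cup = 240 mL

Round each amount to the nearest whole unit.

tahini: 29 oz; white rice: 593 g; plain yogurt: 225 mL; tomato paste: 496 g; coconut milk: 825 mL

Scaling factor: 5/4 = 1.25.
tahini: 2.75 cup × 5/4 × 240 g/cup ÷ 28.35 g/oz ≈ 29 oz
white rice: (2 cup + 9 tbsp = 2.5625 cup) × 5/4 × 185 g/cup ≈ 593 g
plain yogurt: 0.75 cup × 5/4 × 240 mL/cup = 225 mL
tomato paste: 14 oz × 5/4 × 28.35 g/oz ≈ 496 g
coconut milk: 2.75 cup × 5/4 × 240 mL/cup = 825 mL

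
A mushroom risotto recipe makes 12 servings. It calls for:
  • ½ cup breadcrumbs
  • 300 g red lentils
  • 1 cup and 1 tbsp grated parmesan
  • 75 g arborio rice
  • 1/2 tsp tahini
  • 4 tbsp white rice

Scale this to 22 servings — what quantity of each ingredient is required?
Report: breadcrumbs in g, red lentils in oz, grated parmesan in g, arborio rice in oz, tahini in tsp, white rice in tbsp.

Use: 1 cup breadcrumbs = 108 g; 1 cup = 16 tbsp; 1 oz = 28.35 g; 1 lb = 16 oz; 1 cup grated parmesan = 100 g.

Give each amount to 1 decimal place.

breadcrumbs: 99.0 g; red lentils: 19.4 oz; grated parmesan: 194.8 g; arborio rice: 4.9 oz; tahini: 0.9 tsp; white rice: 7.3 tbsp

Scaling factor: 22/12 = 11/6.
breadcrumbs: 0.5 cup × 11/6 × 108 g/cup = 99.0 g
red lentils: 300 g × 11/6 ÷ 28.35 g/oz ≈ 19.4 oz
grated parmesan: (1 cup + 1 tbsp = 1.0625 cup) × 11/6 × 100 g/cup ≈ 194.8 g
arborio rice: 75 g × 11/6 ÷ 28.35 g/oz ≈ 4.9 oz
tahini: 0.5 tsp × 11/6 ≈ 0.9 tsp
white rice: 4 tbsp × 11/6 ≈ 7.3 tbsp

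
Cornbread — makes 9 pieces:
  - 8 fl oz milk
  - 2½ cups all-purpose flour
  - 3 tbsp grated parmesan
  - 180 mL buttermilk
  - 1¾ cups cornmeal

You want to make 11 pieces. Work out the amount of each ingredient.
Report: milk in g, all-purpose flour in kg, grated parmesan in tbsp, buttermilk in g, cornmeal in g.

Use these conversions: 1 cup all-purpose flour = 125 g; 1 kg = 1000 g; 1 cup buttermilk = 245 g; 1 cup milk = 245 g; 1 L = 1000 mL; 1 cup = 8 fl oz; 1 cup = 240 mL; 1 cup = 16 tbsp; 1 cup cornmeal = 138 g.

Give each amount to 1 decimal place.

Scaling factor: 11/9.
milk: 8 fl oz × 11/9 ÷ 8 fl oz/cup × 245 g/cup ≈ 299.4 g
all-purpose flour: 2.5 cup × 11/9 × 125 g/cup ÷ 1000 g/kg ≈ 0.4 kg
grated parmesan: 3 tbsp × 11/9 ≈ 3.7 tbsp
buttermilk: 180 mL × 11/9 ÷ 240 mL/cup × 245 g/cup ≈ 224.6 g
cornmeal: 1.75 cup × 11/9 × 138 g/cup ≈ 295.2 g

milk: 299.4 g; all-purpose flour: 0.4 kg; grated parmesan: 3.7 tbsp; buttermilk: 224.6 g; cornmeal: 295.2 g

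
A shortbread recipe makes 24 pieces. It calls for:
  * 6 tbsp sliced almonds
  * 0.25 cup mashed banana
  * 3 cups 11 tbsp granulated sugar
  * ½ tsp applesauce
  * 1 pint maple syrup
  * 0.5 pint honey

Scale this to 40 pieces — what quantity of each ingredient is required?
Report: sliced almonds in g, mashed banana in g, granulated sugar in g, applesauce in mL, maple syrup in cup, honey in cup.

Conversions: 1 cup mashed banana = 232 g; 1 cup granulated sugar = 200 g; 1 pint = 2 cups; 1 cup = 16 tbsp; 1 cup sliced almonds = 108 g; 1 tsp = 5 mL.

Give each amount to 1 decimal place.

sliced almonds: 67.5 g; mashed banana: 96.7 g; granulated sugar: 1229.2 g; applesauce: 4.2 mL; maple syrup: 3.3 cup; honey: 1.7 cup

Scaling factor: 40/24 = 5/3.
sliced almonds: 6 tbsp × 5/3 ÷ 16 tbsp/cup × 108 g/cup = 67.5 g
mashed banana: 0.25 cup × 5/3 × 232 g/cup ≈ 96.7 g
granulated sugar: (3 cup + 11 tbsp = 3.6875 cup) × 5/3 × 200 g/cup ≈ 1229.2 g
applesauce: 0.5 tsp × 5/3 × 5 mL/tsp ≈ 4.2 mL
maple syrup: 1 pint × 5/3 × 2 cup/pint ≈ 3.3 cup
honey: 0.5 pint × 5/3 × 2 cup/pint ≈ 1.7 cup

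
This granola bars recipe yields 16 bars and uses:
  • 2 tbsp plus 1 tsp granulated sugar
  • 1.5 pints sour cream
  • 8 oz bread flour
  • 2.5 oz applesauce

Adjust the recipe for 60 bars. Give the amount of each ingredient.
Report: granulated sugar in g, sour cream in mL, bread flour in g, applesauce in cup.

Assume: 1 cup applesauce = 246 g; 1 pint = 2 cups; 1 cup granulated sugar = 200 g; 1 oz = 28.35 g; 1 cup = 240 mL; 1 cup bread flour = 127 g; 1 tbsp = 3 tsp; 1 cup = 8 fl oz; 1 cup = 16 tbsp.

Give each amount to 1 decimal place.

granulated sugar: 109.4 g; sour cream: 2700.0 mL; bread flour: 850.5 g; applesauce: 1.1 cup

Scaling factor: 60/16 = 15/4 = 3.75.
granulated sugar: (2 tbsp + 1 tsp = 7/3 tbsp) × 15/4 ÷ 16 tbsp/cup × 200 g/cup ≈ 109.4 g
sour cream: 1.5 pint × 15/4 × 2 cup/pint × 240 mL/cup = 2700.0 mL
bread flour: 8 oz × 15/4 × 28.35 g/oz = 850.5 g
applesauce: 2.5 oz × 15/4 × 28.35 g/oz ÷ 246 g/cup ≈ 1.1 cup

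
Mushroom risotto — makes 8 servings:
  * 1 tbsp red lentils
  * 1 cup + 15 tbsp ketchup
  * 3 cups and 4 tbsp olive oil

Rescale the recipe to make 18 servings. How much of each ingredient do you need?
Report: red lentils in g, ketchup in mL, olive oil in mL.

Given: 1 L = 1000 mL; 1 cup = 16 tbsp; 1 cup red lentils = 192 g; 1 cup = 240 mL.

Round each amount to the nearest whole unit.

Scaling factor: 18/8 = 9/4 = 2.25.
red lentils: 1 tbsp × 9/4 ÷ 16 tbsp/cup × 192 g/cup = 27 g
ketchup: (1 cup + 15 tbsp = 1.9375 cup) × 9/4 × 240 mL/cup ≈ 1046 mL
olive oil: (3 cup + 4 tbsp = 3.25 cup) × 9/4 × 240 mL/cup = 1755 mL

red lentils: 27 g; ketchup: 1046 mL; olive oil: 1755 mL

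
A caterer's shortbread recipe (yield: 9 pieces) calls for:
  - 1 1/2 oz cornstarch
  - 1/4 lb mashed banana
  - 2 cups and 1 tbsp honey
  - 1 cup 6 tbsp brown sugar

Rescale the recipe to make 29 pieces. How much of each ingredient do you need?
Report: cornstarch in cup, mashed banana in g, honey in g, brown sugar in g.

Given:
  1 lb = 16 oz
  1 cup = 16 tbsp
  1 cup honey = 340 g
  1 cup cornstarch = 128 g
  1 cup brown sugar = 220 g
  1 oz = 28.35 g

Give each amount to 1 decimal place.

Scaling factor: 29/9.
cornstarch: 1.5 oz × 29/9 × 28.35 g/oz ÷ 128 g/cup ≈ 1.1 cup
mashed banana: 0.25 lb × 29/9 × 16 oz/lb × 28.35 g/oz = 365.4 g
honey: (2 cup + 1 tbsp = 2.0625 cup) × 29/9 × 340 g/cup ≈ 2259.6 g
brown sugar: (1 cup + 6 tbsp = 1.375 cup) × 29/9 × 220 g/cup ≈ 974.7 g

cornstarch: 1.1 cup; mashed banana: 365.4 g; honey: 2259.6 g; brown sugar: 974.7 g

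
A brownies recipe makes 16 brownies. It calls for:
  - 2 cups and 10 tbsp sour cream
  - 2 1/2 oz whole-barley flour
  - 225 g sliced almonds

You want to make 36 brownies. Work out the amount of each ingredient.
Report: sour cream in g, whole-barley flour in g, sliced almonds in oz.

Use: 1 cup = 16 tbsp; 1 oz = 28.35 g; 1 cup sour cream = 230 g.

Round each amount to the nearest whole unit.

Scaling factor: 36/16 = 9/4 = 2.25.
sour cream: (2 cup + 10 tbsp = 2.625 cup) × 9/4 × 230 g/cup ≈ 1358 g
whole-barley flour: 2.5 oz × 9/4 × 28.35 g/oz ≈ 159 g
sliced almonds: 225 g × 9/4 ÷ 28.35 g/oz ≈ 18 oz

sour cream: 1358 g; whole-barley flour: 159 g; sliced almonds: 18 oz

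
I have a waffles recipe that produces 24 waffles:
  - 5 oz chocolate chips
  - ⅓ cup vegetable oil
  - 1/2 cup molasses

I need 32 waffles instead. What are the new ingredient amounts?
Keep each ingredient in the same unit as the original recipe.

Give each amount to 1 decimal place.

Scaling factor: 32/24 = 4/3.
chocolate chips: 5 oz × 4/3 ≈ 6.7 oz
vegetable oil: 1/3 cup × 4/3 ≈ 0.4 cup
molasses: 0.5 cup × 4/3 ≈ 0.7 cup

chocolate chips: 6.7 oz; vegetable oil: 0.4 cup; molasses: 0.7 cup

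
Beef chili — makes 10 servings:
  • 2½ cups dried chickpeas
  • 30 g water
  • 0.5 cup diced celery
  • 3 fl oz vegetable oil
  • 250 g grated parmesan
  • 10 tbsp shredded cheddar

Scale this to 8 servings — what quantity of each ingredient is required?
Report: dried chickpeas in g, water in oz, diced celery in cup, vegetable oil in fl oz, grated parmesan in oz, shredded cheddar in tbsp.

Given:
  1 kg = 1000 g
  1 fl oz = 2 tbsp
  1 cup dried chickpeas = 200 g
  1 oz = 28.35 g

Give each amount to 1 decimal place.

dried chickpeas: 400.0 g; water: 0.8 oz; diced celery: 0.4 cup; vegetable oil: 2.4 fl oz; grated parmesan: 7.1 oz; shredded cheddar: 8.0 tbsp

Scaling factor: 8/10 = 4/5 = 0.8.
dried chickpeas: 2.5 cup × 4/5 × 200 g/cup = 400.0 g
water: 30 g × 4/5 ÷ 28.35 g/oz ≈ 0.8 oz
diced celery: 0.5 cup × 4/5 = 0.4 cup
vegetable oil: 3 fl oz × 4/5 = 2.4 fl oz
grated parmesan: 250 g × 4/5 ÷ 28.35 g/oz ≈ 7.1 oz
shredded cheddar: 10 tbsp × 4/5 = 8.0 tbsp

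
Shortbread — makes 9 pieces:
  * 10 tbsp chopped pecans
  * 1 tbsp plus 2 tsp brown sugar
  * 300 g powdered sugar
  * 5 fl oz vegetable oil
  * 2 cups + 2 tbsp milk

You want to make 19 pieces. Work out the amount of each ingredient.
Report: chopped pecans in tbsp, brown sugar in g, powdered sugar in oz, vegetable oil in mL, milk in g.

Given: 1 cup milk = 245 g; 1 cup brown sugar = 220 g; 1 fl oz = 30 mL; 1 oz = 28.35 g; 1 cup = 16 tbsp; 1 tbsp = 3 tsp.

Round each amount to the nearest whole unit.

Scaling factor: 19/9.
chopped pecans: 10 tbsp × 19/9 ≈ 21 tbsp
brown sugar: (1 tbsp + 2 tsp = 5/3 tbsp) × 19/9 ÷ 16 tbsp/cup × 220 g/cup ≈ 48 g
powdered sugar: 300 g × 19/9 ÷ 28.35 g/oz ≈ 22 oz
vegetable oil: 5 fl oz × 19/9 × 30 mL/fl oz ≈ 317 mL
milk: (2 cup + 2 tbsp = 2.125 cup) × 19/9 × 245 g/cup ≈ 1099 g

chopped pecans: 21 tbsp; brown sugar: 48 g; powdered sugar: 22 oz; vegetable oil: 317 mL; milk: 1099 g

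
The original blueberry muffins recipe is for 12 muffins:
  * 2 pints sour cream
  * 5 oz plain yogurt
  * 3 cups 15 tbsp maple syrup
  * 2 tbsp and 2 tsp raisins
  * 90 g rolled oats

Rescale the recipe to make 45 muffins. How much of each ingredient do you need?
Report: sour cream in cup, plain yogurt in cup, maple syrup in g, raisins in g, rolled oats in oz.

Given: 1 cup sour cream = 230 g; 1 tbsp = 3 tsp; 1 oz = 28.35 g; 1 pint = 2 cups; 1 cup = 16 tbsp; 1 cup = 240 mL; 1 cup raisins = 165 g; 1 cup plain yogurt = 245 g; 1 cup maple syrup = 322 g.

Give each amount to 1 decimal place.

Scaling factor: 45/12 = 15/4 = 3.75.
sour cream: 2 pint × 15/4 × 2 cup/pint = 15.0 cup
plain yogurt: 5 oz × 15/4 × 28.35 g/oz ÷ 245 g/cup ≈ 2.2 cup
maple syrup: (3 cup + 15 tbsp = 3.9375 cup) × 15/4 × 322 g/cup ≈ 4754.5 g
raisins: (2 tbsp + 2 tsp = 8/3 tbsp) × 15/4 ÷ 16 tbsp/cup × 165 g/cup ≈ 103.1 g
rolled oats: 90 g × 15/4 ÷ 28.35 g/oz ≈ 11.9 oz

sour cream: 15.0 cup; plain yogurt: 2.2 cup; maple syrup: 4754.5 g; raisins: 103.1 g; rolled oats: 11.9 oz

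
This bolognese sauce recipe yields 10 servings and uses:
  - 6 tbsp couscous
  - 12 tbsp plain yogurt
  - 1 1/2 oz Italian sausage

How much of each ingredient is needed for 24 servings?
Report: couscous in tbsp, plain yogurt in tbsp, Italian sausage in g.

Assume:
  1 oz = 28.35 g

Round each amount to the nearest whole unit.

Scaling factor: 24/10 = 12/5 = 2.4.
couscous: 6 tbsp × 12/5 ≈ 14 tbsp
plain yogurt: 12 tbsp × 12/5 ≈ 29 tbsp
Italian sausage: 1.5 oz × 12/5 × 28.35 g/oz ≈ 102 g

couscous: 14 tbsp; plain yogurt: 29 tbsp; Italian sausage: 102 g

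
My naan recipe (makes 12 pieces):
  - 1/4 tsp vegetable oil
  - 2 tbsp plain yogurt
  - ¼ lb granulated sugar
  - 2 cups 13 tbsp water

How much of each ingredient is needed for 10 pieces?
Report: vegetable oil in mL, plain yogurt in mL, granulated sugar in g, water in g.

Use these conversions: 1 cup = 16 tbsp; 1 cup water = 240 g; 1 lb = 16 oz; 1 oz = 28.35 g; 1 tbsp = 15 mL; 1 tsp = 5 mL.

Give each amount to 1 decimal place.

Scaling factor: 10/12 = 5/6.
vegetable oil: 0.25 tsp × 5/6 × 5 mL/tsp ≈ 1.0 mL
plain yogurt: 2 tbsp × 5/6 × 15 mL/tbsp = 25.0 mL
granulated sugar: 0.25 lb × 5/6 × 16 oz/lb × 28.35 g/oz = 94.5 g
water: (2 cup + 13 tbsp = 2.8125 cup) × 5/6 × 240 g/cup = 562.5 g

vegetable oil: 1.0 mL; plain yogurt: 25.0 mL; granulated sugar: 94.5 g; water: 562.5 g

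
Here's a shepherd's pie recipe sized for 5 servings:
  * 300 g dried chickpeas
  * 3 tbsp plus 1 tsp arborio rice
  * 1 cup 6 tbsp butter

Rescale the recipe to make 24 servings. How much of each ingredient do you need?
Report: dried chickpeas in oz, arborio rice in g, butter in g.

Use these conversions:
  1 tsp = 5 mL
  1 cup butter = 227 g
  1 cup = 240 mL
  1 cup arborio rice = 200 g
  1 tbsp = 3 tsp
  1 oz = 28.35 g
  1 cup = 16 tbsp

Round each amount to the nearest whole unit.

Scaling factor: 24/5 = 4.8.
dried chickpeas: 300 g × 24/5 ÷ 28.35 g/oz ≈ 51 oz
arborio rice: (3 tbsp + 1 tsp = 10/3 tbsp) × 24/5 ÷ 16 tbsp/cup × 200 g/cup = 200 g
butter: (1 cup + 6 tbsp = 1.375 cup) × 24/5 × 227 g/cup ≈ 1498 g

dried chickpeas: 51 oz; arborio rice: 200 g; butter: 1498 g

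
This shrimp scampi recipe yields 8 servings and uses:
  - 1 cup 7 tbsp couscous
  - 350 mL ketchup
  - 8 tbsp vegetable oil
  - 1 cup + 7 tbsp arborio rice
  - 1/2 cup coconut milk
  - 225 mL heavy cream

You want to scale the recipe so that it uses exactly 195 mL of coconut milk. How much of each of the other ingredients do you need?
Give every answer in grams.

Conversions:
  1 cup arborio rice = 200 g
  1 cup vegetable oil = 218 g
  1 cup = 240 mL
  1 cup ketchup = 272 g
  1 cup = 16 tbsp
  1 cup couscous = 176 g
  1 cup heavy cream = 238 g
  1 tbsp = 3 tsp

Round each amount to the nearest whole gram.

couscous: 411 g; ketchup: 645 g; vegetable oil: 177 g; arborio rice: 467 g; heavy cream: 363 g

The original recipe has 120 mL of coconut milk, so the scaling factor is 195 ÷ 120 = 13/8 = 1.625.
couscous: (1 cup + 7 tbsp = 1.4375 cup) × 13/8 × 176 g/cup ≈ 411 g
ketchup: 350 mL × 13/8 ÷ 240 mL/cup × 272 g/cup ≈ 645 g
vegetable oil: 8 tbsp × 13/8 ÷ 16 tbsp/cup × 218 g/cup ≈ 177 g
arborio rice: (1 cup + 7 tbsp = 1.4375 cup) × 13/8 × 200 g/cup ≈ 467 g
heavy cream: 225 mL × 13/8 ÷ 240 mL/cup × 238 g/cup ≈ 363 g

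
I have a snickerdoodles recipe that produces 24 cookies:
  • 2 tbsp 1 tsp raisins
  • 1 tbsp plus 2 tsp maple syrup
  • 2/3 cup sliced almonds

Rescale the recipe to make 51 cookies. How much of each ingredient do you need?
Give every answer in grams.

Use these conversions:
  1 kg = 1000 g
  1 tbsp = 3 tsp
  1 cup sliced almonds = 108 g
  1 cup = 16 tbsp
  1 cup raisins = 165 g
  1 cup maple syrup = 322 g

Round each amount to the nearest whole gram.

Scaling factor: 51/24 = 17/8 = 2.125.
raisins: (2 tbsp + 1 tsp = 7/3 tbsp) × 17/8 ÷ 16 tbsp/cup × 165 g/cup ≈ 51 g
maple syrup: (1 tbsp + 2 tsp = 5/3 tbsp) × 17/8 ÷ 16 tbsp/cup × 322 g/cup ≈ 71 g
sliced almonds: 2/3 cup × 17/8 × 108 g/cup = 153 g

raisins: 51 g; maple syrup: 71 g; sliced almonds: 153 g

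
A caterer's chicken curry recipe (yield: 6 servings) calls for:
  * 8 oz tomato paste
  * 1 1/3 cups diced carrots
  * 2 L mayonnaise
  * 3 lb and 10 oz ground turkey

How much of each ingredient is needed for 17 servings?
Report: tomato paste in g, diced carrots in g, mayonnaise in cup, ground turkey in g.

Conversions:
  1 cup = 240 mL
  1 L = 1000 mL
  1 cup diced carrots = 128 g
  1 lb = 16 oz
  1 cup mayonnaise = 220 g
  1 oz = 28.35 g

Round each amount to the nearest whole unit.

Scaling factor: 17/6.
tomato paste: 8 oz × 17/6 × 28.35 g/oz ≈ 643 g
diced carrots: 4/3 cup × 17/6 × 128 g/cup ≈ 484 g
mayonnaise: 2 L × 17/6 × 1000 mL/L ÷ 240 mL/cup ≈ 24 cup
ground turkey: (3 lb + 10 oz = 3.625 lb) × 17/6 × 16 oz/lb × 28.35 g/oz ≈ 4659 g

tomato paste: 643 g; diced carrots: 484 g; mayonnaise: 24 cup; ground turkey: 4659 g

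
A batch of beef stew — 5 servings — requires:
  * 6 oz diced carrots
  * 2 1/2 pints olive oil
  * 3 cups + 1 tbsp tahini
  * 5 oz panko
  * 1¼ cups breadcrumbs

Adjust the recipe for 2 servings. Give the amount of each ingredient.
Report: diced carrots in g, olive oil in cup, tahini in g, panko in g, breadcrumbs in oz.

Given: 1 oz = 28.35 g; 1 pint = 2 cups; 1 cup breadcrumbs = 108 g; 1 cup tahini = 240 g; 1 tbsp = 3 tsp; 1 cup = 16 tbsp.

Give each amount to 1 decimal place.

Scaling factor: 2/5 = 0.4.
diced carrots: 6 oz × 2/5 × 28.35 g/oz ≈ 68.0 g
olive oil: 2.5 pint × 2/5 × 2 cup/pint = 2.0 cup
tahini: (3 cup + 1 tbsp = 3.0625 cup) × 2/5 × 240 g/cup = 294.0 g
panko: 5 oz × 2/5 × 28.35 g/oz = 56.7 g
breadcrumbs: 1.25 cup × 2/5 × 108 g/cup ÷ 28.35 g/oz ≈ 1.9 oz

diced carrots: 68.0 g; olive oil: 2.0 cup; tahini: 294.0 g; panko: 56.7 g; breadcrumbs: 1.9 oz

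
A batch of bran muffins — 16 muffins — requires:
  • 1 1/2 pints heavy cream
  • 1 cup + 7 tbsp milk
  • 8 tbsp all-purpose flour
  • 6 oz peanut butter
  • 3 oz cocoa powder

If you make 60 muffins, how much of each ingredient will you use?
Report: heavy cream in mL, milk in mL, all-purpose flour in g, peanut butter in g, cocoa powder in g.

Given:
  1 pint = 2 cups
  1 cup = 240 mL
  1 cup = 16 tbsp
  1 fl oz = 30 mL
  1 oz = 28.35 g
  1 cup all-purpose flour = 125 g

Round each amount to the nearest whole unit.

heavy cream: 2700 mL; milk: 1294 mL; all-purpose flour: 234 g; peanut butter: 638 g; cocoa powder: 319 g

Scaling factor: 60/16 = 15/4 = 3.75.
heavy cream: 1.5 pint × 15/4 × 2 cup/pint × 240 mL/cup = 2700 mL
milk: (1 cup + 7 tbsp = 1.4375 cup) × 15/4 × 240 mL/cup ≈ 1294 mL
all-purpose flour: 8 tbsp × 15/4 ÷ 16 tbsp/cup × 125 g/cup ≈ 234 g
peanut butter: 6 oz × 15/4 × 28.35 g/oz ≈ 638 g
cocoa powder: 3 oz × 15/4 × 28.35 g/oz ≈ 319 g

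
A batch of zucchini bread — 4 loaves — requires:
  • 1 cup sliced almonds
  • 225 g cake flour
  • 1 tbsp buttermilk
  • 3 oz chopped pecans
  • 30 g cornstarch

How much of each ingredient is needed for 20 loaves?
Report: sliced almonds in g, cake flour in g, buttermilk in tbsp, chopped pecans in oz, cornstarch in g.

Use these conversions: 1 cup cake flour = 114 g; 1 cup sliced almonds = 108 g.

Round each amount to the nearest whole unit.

sliced almonds: 540 g; cake flour: 1125 g; buttermilk: 5 tbsp; chopped pecans: 15 oz; cornstarch: 150 g

Scaling factor: 20/4 = 5.
sliced almonds: 1 cup × 5 × 108 g/cup = 540 g
cake flour: 225 g × 5 = 1125 g
buttermilk: 1 tbsp × 5 = 5 tbsp
chopped pecans: 3 oz × 5 = 15 oz
cornstarch: 30 g × 5 = 150 g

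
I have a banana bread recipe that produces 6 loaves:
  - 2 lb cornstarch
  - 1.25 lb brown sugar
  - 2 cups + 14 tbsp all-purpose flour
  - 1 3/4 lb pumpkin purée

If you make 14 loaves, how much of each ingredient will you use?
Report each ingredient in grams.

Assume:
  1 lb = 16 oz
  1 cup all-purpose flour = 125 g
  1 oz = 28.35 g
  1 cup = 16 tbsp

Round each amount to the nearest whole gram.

cornstarch: 2117 g; brown sugar: 1323 g; all-purpose flour: 839 g; pumpkin purée: 1852 g

Scaling factor: 14/6 = 7/3.
cornstarch: 2 lb × 7/3 × 16 oz/lb × 28.35 g/oz ≈ 2117 g
brown sugar: 1.25 lb × 7/3 × 16 oz/lb × 28.35 g/oz = 1323 g
all-purpose flour: (2 cup + 14 tbsp = 2.875 cup) × 7/3 × 125 g/cup ≈ 839 g
pumpkin purée: 1.75 lb × 7/3 × 16 oz/lb × 28.35 g/oz ≈ 1852 g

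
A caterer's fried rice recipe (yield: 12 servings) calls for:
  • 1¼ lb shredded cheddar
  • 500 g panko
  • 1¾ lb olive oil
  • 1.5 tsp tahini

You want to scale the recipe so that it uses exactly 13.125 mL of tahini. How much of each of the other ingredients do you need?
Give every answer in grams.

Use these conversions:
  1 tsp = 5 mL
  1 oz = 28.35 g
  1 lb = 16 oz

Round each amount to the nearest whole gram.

shredded cheddar: 992 g; panko: 875 g; olive oil: 1389 g

The original recipe has 7.5 mL of tahini, so the scaling factor is 13.125 ÷ 7.5 = 7/4 = 1.75.
shredded cheddar: 1.25 lb × 7/4 × 16 oz/lb × 28.35 g/oz ≈ 992 g
panko: 500 g × 7/4 = 875 g
olive oil: 1.75 lb × 7/4 × 16 oz/lb × 28.35 g/oz ≈ 1389 g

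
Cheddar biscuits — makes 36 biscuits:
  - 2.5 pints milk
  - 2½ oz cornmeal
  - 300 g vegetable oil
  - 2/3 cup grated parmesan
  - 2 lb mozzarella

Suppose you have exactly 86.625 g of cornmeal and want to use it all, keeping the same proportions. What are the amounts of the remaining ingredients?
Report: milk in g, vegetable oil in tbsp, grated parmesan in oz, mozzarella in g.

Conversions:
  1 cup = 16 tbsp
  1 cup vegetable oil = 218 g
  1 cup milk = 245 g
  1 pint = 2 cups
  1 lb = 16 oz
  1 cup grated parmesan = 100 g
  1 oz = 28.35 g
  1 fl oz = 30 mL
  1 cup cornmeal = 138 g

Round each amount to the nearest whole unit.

milk: 1497 g; vegetable oil: 27 tbsp; grated parmesan: 3 oz; mozzarella: 1109 g

The original recipe has 70.875 g of cornmeal, so the scaling factor is 86.625 ÷ 70.875 = 11/9.
milk: 2.5 pint × 11/9 × 2 cup/pint × 245 g/cup ≈ 1497 g
vegetable oil: 300 g × 11/9 ÷ 218 g/cup × 16 tbsp/cup ≈ 27 tbsp
grated parmesan: 2/3 cup × 11/9 × 100 g/cup ÷ 28.35 g/oz ≈ 3 oz
mozzarella: 2 lb × 11/9 × 16 oz/lb × 28.35 g/oz ≈ 1109 g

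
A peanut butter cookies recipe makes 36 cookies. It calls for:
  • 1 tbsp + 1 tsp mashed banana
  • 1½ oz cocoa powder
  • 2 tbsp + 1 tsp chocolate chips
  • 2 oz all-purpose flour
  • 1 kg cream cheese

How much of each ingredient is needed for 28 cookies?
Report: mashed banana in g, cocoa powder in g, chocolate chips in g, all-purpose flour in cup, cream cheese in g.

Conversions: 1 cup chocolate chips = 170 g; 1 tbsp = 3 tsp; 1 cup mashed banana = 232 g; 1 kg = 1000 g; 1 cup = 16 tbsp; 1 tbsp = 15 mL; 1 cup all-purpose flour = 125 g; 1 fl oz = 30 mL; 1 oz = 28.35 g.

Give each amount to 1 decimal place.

Scaling factor: 28/36 = 7/9.
mashed banana: (1 tbsp + 1 tsp = 4/3 tbsp) × 7/9 ÷ 16 tbsp/cup × 232 g/cup ≈ 15.0 g
cocoa powder: 1.5 oz × 7/9 × 28.35 g/oz ≈ 33.1 g
chocolate chips: (2 tbsp + 1 tsp = 7/3 tbsp) × 7/9 ÷ 16 tbsp/cup × 170 g/cup ≈ 19.3 g
all-purpose flour: 2 oz × 7/9 × 28.35 g/oz ÷ 125 g/cup ≈ 0.4 cup
cream cheese: 1 kg × 7/9 × 1000 g/kg ≈ 777.8 g

mashed banana: 15.0 g; cocoa powder: 33.1 g; chocolate chips: 19.3 g; all-purpose flour: 0.4 cup; cream cheese: 777.8 g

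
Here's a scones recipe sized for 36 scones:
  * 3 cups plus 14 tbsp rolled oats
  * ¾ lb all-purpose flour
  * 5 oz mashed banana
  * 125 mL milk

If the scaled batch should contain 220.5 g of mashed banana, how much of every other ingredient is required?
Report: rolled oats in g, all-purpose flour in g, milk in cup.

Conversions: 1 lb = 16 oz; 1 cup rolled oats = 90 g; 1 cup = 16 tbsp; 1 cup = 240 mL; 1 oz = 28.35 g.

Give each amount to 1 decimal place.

The original recipe has 141.75 g of mashed banana, so the scaling factor is 220.5 ÷ 141.75 = 14/9.
rolled oats: (3 cup + 14 tbsp = 3.875 cup) × 14/9 × 90 g/cup = 542.5 g
all-purpose flour: 0.75 lb × 14/9 × 16 oz/lb × 28.35 g/oz = 529.2 g
milk: 125 mL × 14/9 ÷ 240 mL/cup ≈ 0.8 cup

rolled oats: 542.5 g; all-purpose flour: 529.2 g; milk: 0.8 cup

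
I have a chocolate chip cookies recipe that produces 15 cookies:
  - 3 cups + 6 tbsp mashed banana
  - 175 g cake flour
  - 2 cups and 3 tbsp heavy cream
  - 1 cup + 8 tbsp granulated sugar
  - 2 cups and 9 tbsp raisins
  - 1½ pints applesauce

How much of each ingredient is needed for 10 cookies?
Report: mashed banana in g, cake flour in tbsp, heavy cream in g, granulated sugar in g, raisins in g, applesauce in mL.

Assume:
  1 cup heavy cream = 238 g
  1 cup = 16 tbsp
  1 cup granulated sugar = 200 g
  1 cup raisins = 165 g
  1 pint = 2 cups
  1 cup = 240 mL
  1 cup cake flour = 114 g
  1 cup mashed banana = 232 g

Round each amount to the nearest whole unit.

Scaling factor: 10/15 = 2/3.
mashed banana: (3 cup + 6 tbsp = 3.375 cup) × 2/3 × 232 g/cup = 522 g
cake flour: 175 g × 2/3 ÷ 114 g/cup × 16 tbsp/cup ≈ 16 tbsp
heavy cream: (2 cup + 3 tbsp = 2.1875 cup) × 2/3 × 238 g/cup ≈ 347 g
granulated sugar: (1 cup + 8 tbsp = 1.5 cup) × 2/3 × 200 g/cup = 200 g
raisins: (2 cup + 9 tbsp = 2.5625 cup) × 2/3 × 165 g/cup ≈ 282 g
applesauce: 1.5 pint × 2/3 × 2 cup/pint × 240 mL/cup = 480 mL

mashed banana: 522 g; cake flour: 16 tbsp; heavy cream: 347 g; granulated sugar: 200 g; raisins: 282 g; applesauce: 480 mL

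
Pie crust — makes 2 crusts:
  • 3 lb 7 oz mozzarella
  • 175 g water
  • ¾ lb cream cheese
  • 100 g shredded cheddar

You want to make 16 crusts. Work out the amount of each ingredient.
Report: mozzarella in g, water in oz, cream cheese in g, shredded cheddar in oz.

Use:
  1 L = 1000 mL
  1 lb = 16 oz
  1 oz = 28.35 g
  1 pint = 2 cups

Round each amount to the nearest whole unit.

Scaling factor: 16/2 = 8.
mozzarella: (3 lb + 7 oz = 3.4375 lb) × 8 × 16 oz/lb × 28.35 g/oz = 12474 g
water: 175 g × 8 ÷ 28.35 g/oz ≈ 49 oz
cream cheese: 0.75 lb × 8 × 16 oz/lb × 28.35 g/oz ≈ 2722 g
shredded cheddar: 100 g × 8 ÷ 28.35 g/oz ≈ 28 oz

mozzarella: 12474 g; water: 49 oz; cream cheese: 2722 g; shredded cheddar: 28 oz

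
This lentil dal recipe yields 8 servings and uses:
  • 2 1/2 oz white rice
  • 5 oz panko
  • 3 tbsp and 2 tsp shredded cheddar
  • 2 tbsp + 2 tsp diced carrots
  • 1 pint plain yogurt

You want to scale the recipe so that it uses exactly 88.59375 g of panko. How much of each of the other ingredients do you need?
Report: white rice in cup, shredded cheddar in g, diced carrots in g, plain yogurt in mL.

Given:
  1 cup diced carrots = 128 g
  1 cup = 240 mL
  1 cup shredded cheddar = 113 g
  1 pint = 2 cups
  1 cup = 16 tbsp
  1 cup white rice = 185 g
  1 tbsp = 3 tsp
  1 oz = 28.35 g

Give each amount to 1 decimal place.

white rice: 0.2 cup; shredded cheddar: 16.2 g; diced carrots: 13.3 g; plain yogurt: 300.0 mL

The original recipe has 141.75 g of panko, so the scaling factor is 88.59375 ÷ 141.75 = 5/8 = 0.625.
white rice: 2.5 oz × 5/8 × 28.35 g/oz ÷ 185 g/cup ≈ 0.2 cup
shredded cheddar: (3 tbsp + 2 tsp = 11/3 tbsp) × 5/8 ÷ 16 tbsp/cup × 113 g/cup ≈ 16.2 g
diced carrots: (2 tbsp + 2 tsp = 8/3 tbsp) × 5/8 ÷ 16 tbsp/cup × 128 g/cup ≈ 13.3 g
plain yogurt: 1 pint × 5/8 × 2 cup/pint × 240 mL/cup = 300.0 mL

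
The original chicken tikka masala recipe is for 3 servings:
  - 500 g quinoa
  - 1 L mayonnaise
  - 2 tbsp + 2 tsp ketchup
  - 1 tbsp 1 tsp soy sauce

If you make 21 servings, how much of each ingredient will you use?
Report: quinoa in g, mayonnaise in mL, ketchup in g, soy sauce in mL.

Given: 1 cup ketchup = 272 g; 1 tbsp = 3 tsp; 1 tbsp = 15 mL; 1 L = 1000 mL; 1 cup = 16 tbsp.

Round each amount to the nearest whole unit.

Scaling factor: 21/3 = 7.
quinoa: 500 g × 7 = 3500 g
mayonnaise: 1 L × 7 × 1000 mL/L = 7000 mL
ketchup: (2 tbsp + 2 tsp = 8/3 tbsp) × 7 ÷ 16 tbsp/cup × 272 g/cup ≈ 317 g
soy sauce: (1 tbsp + 1 tsp = 4/3 tbsp) × 7 × 15 mL/tbsp = 140 mL

quinoa: 3500 g; mayonnaise: 7000 mL; ketchup: 317 g; soy sauce: 140 mL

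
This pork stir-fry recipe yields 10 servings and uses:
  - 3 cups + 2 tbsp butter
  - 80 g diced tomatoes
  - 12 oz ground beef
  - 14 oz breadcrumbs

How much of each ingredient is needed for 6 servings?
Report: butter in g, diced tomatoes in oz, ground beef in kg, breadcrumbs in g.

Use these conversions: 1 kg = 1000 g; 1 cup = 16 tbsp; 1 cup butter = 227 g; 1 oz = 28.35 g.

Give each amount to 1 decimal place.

Scaling factor: 6/10 = 3/5 = 0.6.
butter: (3 cup + 2 tbsp = 3.125 cup) × 3/5 × 227 g/cup ≈ 425.6 g
diced tomatoes: 80 g × 3/5 ÷ 28.35 g/oz ≈ 1.7 oz
ground beef: 12 oz × 3/5 × 28.35 g/oz ÷ 1000 g/kg ≈ 0.2 kg
breadcrumbs: 14 oz × 3/5 × 28.35 g/oz ≈ 238.1 g

butter: 425.6 g; diced tomatoes: 1.7 oz; ground beef: 0.2 kg; breadcrumbs: 238.1 g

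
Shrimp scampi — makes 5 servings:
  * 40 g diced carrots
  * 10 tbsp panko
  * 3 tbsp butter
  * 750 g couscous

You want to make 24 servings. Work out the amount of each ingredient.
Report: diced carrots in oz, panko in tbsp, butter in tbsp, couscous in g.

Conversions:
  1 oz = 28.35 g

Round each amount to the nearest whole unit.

diced carrots: 7 oz; panko: 48 tbsp; butter: 14 tbsp; couscous: 3600 g

Scaling factor: 24/5 = 4.8.
diced carrots: 40 g × 24/5 ÷ 28.35 g/oz ≈ 7 oz
panko: 10 tbsp × 24/5 = 48 tbsp
butter: 3 tbsp × 24/5 ≈ 14 tbsp
couscous: 750 g × 24/5 = 3600 g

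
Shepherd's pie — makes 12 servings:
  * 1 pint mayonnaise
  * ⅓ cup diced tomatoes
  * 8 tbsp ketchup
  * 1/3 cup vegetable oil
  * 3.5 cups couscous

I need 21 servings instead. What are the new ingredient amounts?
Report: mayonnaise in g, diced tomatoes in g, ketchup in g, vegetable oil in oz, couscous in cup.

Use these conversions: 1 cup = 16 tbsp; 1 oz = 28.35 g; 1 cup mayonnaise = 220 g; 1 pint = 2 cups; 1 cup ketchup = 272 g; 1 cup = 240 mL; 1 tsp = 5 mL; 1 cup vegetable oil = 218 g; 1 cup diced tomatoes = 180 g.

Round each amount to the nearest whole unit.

Scaling factor: 21/12 = 7/4 = 1.75.
mayonnaise: 1 pint × 7/4 × 2 cup/pint × 220 g/cup = 770 g
diced tomatoes: 1/3 cup × 7/4 × 180 g/cup = 105 g
ketchup: 8 tbsp × 7/4 ÷ 16 tbsp/cup × 272 g/cup = 238 g
vegetable oil: 1/3 cup × 7/4 × 218 g/cup ÷ 28.35 g/oz ≈ 4 oz
couscous: 3.5 cup × 7/4 ≈ 6 cup

mayonnaise: 770 g; diced tomatoes: 105 g; ketchup: 238 g; vegetable oil: 4 oz; couscous: 6 cup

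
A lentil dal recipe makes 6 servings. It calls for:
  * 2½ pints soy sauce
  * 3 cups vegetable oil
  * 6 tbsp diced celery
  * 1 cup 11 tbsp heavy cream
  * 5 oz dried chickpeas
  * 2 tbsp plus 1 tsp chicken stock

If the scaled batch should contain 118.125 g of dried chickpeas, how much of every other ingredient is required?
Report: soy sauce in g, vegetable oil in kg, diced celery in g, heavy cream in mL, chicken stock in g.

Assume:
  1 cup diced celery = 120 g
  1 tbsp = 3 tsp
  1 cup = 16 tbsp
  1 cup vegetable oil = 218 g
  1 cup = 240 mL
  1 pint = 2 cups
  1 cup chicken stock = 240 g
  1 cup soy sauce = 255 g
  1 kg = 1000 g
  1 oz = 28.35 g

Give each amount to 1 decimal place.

The original recipe has 141.75 g of dried chickpeas, so the scaling factor is 118.125 ÷ 141.75 = 5/6.
soy sauce: 2.5 pint × 5/6 × 2 cup/pint × 255 g/cup = 1062.5 g
vegetable oil: 3 cup × 5/6 × 218 g/cup ÷ 1000 g/kg ≈ 0.5 kg
diced celery: 6 tbsp × 5/6 ÷ 16 tbsp/cup × 120 g/cup = 37.5 g
heavy cream: (1 cup + 11 tbsp = 1.6875 cup) × 5/6 × 240 mL/cup = 337.5 mL
chicken stock: (2 tbsp + 1 tsp = 7/3 tbsp) × 5/6 ÷ 16 tbsp/cup × 240 g/cup ≈ 29.2 g

soy sauce: 1062.5 g; vegetable oil: 0.5 kg; diced celery: 37.5 g; heavy cream: 337.5 mL; chicken stock: 29.2 g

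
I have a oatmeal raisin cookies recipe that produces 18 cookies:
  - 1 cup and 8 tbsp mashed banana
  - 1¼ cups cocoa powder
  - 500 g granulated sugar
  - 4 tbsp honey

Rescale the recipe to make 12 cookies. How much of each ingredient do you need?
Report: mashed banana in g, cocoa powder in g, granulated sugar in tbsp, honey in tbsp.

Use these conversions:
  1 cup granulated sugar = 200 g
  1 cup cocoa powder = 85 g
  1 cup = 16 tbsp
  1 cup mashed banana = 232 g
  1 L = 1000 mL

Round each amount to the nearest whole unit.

Scaling factor: 12/18 = 2/3.
mashed banana: (1 cup + 8 tbsp = 1.5 cup) × 2/3 × 232 g/cup = 232 g
cocoa powder: 1.25 cup × 2/3 × 85 g/cup ≈ 71 g
granulated sugar: 500 g × 2/3 ÷ 200 g/cup × 16 tbsp/cup ≈ 27 tbsp
honey: 4 tbsp × 2/3 ≈ 3 tbsp

mashed banana: 232 g; cocoa powder: 71 g; granulated sugar: 27 tbsp; honey: 3 tbsp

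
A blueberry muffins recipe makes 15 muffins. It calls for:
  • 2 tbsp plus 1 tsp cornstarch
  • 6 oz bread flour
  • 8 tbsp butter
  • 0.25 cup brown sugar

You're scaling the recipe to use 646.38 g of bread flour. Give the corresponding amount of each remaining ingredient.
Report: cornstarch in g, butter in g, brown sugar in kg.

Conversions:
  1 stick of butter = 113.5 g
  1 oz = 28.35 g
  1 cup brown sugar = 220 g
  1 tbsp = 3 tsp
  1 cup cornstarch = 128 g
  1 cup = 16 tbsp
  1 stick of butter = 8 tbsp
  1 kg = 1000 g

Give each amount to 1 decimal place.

cornstarch: 70.9 g; butter: 431.3 g; brown sugar: 0.2 kg

The original recipe has 170.1 g of bread flour, so the scaling factor is 646.38 ÷ 170.1 = 19/5 = 3.8.
cornstarch: (2 tbsp + 1 tsp = 7/3 tbsp) × 19/5 ÷ 16 tbsp/cup × 128 g/cup ≈ 70.9 g
butter: 8 tbsp × 19/5 ÷ 8 tbsp/stick × 113.5 g/stick = 431.3 g
brown sugar: 0.25 cup × 19/5 × 220 g/cup ÷ 1000 g/kg ≈ 0.2 kg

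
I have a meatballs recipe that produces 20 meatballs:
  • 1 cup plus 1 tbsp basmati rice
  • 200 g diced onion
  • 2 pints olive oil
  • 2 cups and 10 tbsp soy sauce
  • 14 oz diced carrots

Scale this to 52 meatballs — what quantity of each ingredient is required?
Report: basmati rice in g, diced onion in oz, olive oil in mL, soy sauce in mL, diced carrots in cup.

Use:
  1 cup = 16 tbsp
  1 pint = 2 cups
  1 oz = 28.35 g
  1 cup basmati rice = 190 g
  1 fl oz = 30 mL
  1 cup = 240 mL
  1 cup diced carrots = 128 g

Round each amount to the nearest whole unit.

basmati rice: 525 g; diced onion: 18 oz; olive oil: 2496 mL; soy sauce: 1638 mL; diced carrots: 8 cup

Scaling factor: 52/20 = 13/5 = 2.6.
basmati rice: (1 cup + 1 tbsp = 1.0625 cup) × 13/5 × 190 g/cup ≈ 525 g
diced onion: 200 g × 13/5 ÷ 28.35 g/oz ≈ 18 oz
olive oil: 2 pint × 13/5 × 2 cup/pint × 240 mL/cup = 2496 mL
soy sauce: (2 cup + 10 tbsp = 2.625 cup) × 13/5 × 240 mL/cup = 1638 mL
diced carrots: 14 oz × 13/5 × 28.35 g/oz ÷ 128 g/cup ≈ 8 cup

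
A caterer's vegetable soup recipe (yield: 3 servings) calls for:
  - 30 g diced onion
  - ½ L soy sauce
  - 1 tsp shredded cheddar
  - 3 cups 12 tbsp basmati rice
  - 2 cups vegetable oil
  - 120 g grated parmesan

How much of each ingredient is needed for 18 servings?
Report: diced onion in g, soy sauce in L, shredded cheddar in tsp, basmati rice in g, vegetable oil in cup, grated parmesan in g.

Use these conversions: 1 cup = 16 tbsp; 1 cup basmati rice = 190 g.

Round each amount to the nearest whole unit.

diced onion: 180 g; soy sauce: 3 L; shredded cheddar: 6 tsp; basmati rice: 4275 g; vegetable oil: 12 cup; grated parmesan: 720 g

Scaling factor: 18/3 = 6.
diced onion: 30 g × 6 = 180 g
soy sauce: 0.5 L × 6 = 3 L
shredded cheddar: 1 tsp × 6 = 6 tsp
basmati rice: (3 cup + 12 tbsp = 3.75 cup) × 6 × 190 g/cup = 4275 g
vegetable oil: 2 cup × 6 = 12 cup
grated parmesan: 120 g × 6 = 720 g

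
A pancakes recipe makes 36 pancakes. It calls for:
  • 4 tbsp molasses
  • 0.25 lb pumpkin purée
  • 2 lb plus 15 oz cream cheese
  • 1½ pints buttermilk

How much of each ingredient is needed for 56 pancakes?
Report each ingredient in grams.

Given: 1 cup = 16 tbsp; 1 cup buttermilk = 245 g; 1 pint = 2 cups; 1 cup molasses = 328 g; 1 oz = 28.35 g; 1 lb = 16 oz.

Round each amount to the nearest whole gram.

molasses: 128 g; pumpkin purée: 176 g; cream cheese: 2073 g; buttermilk: 1143 g

Scaling factor: 56/36 = 14/9.
molasses: 4 tbsp × 14/9 ÷ 16 tbsp/cup × 328 g/cup ≈ 128 g
pumpkin purée: 0.25 lb × 14/9 × 16 oz/lb × 28.35 g/oz ≈ 176 g
cream cheese: (2 lb + 15 oz = 2.9375 lb) × 14/9 × 16 oz/lb × 28.35 g/oz ≈ 2073 g
buttermilk: 1.5 pint × 14/9 × 2 cup/pint × 245 g/cup ≈ 1143 g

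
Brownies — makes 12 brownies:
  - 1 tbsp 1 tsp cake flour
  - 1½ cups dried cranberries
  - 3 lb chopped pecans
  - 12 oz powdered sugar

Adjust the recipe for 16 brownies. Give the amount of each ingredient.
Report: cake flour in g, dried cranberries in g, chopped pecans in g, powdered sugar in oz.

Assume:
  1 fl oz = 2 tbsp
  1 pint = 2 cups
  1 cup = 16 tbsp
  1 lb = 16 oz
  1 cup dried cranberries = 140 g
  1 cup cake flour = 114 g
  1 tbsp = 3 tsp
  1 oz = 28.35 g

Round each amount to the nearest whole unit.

Scaling factor: 16/12 = 4/3.
cake flour: (1 tbsp + 1 tsp = 4/3 tbsp) × 4/3 ÷ 16 tbsp/cup × 114 g/cup ≈ 13 g
dried cranberries: 1.5 cup × 4/3 × 140 g/cup = 280 g
chopped pecans: 3 lb × 4/3 × 16 oz/lb × 28.35 g/oz ≈ 1814 g
powdered sugar: 12 oz × 4/3 = 16 oz

cake flour: 13 g; dried cranberries: 280 g; chopped pecans: 1814 g; powdered sugar: 16 oz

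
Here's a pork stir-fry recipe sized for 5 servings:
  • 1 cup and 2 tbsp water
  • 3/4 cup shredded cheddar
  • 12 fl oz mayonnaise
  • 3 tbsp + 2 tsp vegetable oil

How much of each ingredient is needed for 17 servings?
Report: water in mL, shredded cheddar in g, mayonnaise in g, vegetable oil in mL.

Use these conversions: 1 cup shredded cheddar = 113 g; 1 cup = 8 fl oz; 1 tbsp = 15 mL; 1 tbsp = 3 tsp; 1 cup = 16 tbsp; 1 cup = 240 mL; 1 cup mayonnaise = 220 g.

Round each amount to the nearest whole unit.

water: 918 mL; shredded cheddar: 288 g; mayonnaise: 1122 g; vegetable oil: 187 mL

Scaling factor: 17/5 = 3.4.
water: (1 cup + 2 tbsp = 1.125 cup) × 17/5 × 240 mL/cup = 918 mL
shredded cheddar: 0.75 cup × 17/5 × 113 g/cup ≈ 288 g
mayonnaise: 12 fl oz × 17/5 ÷ 8 fl oz/cup × 220 g/cup = 1122 g
vegetable oil: (3 tbsp + 2 tsp = 11/3 tbsp) × 17/5 × 15 mL/tbsp = 187 mL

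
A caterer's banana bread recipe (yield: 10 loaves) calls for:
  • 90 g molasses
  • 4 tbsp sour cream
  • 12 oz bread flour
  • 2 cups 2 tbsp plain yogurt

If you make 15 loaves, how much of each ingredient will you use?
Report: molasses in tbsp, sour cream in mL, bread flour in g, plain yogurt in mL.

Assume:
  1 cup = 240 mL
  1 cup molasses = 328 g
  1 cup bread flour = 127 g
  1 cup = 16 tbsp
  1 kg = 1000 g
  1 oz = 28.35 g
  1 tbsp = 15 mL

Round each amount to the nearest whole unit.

molasses: 7 tbsp; sour cream: 90 mL; bread flour: 510 g; plain yogurt: 765 mL

Scaling factor: 15/10 = 3/2 = 1.5.
molasses: 90 g × 3/2 ÷ 328 g/cup × 16 tbsp/cup ≈ 7 tbsp
sour cream: 4 tbsp × 3/2 × 15 mL/tbsp = 90 mL
bread flour: 12 oz × 3/2 × 28.35 g/oz ≈ 510 g
plain yogurt: (2 cup + 2 tbsp = 2.125 cup) × 3/2 × 240 mL/cup = 765 mL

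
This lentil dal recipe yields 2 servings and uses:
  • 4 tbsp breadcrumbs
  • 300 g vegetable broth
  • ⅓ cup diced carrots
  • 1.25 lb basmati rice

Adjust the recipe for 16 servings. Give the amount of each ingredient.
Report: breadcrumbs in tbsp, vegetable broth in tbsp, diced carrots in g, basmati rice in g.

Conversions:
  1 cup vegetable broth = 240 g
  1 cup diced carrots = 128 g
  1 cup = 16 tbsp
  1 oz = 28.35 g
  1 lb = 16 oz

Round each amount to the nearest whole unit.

breadcrumbs: 32 tbsp; vegetable broth: 160 tbsp; diced carrots: 341 g; basmati rice: 4536 g

Scaling factor: 16/2 = 8.
breadcrumbs: 4 tbsp × 8 = 32 tbsp
vegetable broth: 300 g × 8 ÷ 240 g/cup × 16 tbsp/cup = 160 tbsp
diced carrots: 1/3 cup × 8 × 128 g/cup ≈ 341 g
basmati rice: 1.25 lb × 8 × 16 oz/lb × 28.35 g/oz = 4536 g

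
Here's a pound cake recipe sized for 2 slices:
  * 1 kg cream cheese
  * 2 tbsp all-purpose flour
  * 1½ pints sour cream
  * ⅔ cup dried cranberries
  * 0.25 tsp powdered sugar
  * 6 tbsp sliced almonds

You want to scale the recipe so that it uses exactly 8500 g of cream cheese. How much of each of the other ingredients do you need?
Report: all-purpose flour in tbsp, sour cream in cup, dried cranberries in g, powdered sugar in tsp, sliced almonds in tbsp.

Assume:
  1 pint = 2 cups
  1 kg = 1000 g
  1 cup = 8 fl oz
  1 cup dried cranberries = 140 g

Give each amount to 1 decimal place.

The original recipe has 1000 g of cream cheese, so the scaling factor is 8500 ÷ 1000 = 17/2 = 8.5.
all-purpose flour: 2 tbsp × 17/2 = 17.0 tbsp
sour cream: 1.5 pint × 17/2 × 2 cup/pint = 25.5 cup
dried cranberries: 2/3 cup × 17/2 × 140 g/cup ≈ 793.3 g
powdered sugar: 0.25 tsp × 17/2 ≈ 2.1 tsp
sliced almonds: 6 tbsp × 17/2 = 51.0 tbsp

all-purpose flour: 17.0 tbsp; sour cream: 25.5 cup; dried cranberries: 793.3 g; powdered sugar: 2.1 tsp; sliced almonds: 51.0 tbsp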